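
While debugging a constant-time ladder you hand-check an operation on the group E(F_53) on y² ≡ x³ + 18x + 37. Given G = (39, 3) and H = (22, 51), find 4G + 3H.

First 4G:
Double-and-add on 4 = (100)₂. Start with G = (39, 3) for the leading 1-bit.
double: tangent at (39, 3): λ = (3·39² + 18)/(2·3) ≡ 23/6. 6⁻¹ ≡ 9 (mod 53) since 6·9 = 54 ≡ 1, so λ ≡ 23·9 ≡ 48.
  x = λ² - 39 - 39 = 2304 - 78 ≡ 0; y = λ·(39 - 0) - 3 ≡ 14. → (0, 14)
double: tangent at (0, 14): λ = (3·0² + 18)/(2·14) ≡ 18/28. 28⁻¹ ≡ 36 (mod 53) since 28·36 = 1008 ≡ 1, so λ ≡ 18·36 ≡ 12.
  x = λ² - 0 - 0 = 144 - 0 ≡ 38; y = λ·(0 - 38) - 14 ≡ 7. → (38, 7)
4G = (38, 7).
Next 3H:
Repeated addition: build up to 3H.
2H: tangent at (22, 51): λ = (3·22² + 18)/(2·51) ≡ 39/49. 49⁻¹ ≡ 13 (mod 53) since 49·13 = 637 ≡ 1, so λ ≡ 39·13 ≡ 30.
  x = λ² - 22 - 22 = 900 - 44 ≡ 8; y = λ·(22 - 8) - 51 ≡ 51. → (8, 51)
3H: (8, 51) + (22, 51). λ = (51 - 51)/(22 - 8) ≡ 0/14 mod 53. 14⁻¹ ≡ 19 (mod 53), so λ ≡ 0.
  x = λ² - 8 - 22 = 0 - 30 ≡ 23; y = λ·(8 - 23) - 51 ≡ 2. → (23, 2)
3H = (23, 2).
Finally 4G + 3H:
(38, 7) + (23, 2). λ = (2 - 7)/(23 - 38) ≡ 48/38 mod 53. 38⁻¹ ≡ 7 (mod 53) since 38·7 = 266 ≡ 1, so λ ≡ 18.
  x = λ² - 38 - 23 = 324 - 61 ≡ 51; y = λ·(38 - 51) - 7 ≡ 24. → (51, 24)

(51, 24)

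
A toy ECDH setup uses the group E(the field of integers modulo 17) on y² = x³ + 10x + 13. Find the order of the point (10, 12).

2P: tangent at (10, 12): λ = (3·10² + 10)/(2·12) ≡ 4/7. 7⁻¹ ≡ 5 (mod 17) since 7·5 = 35 ≡ 1, so λ ≡ 4·5 ≡ 3.
  x = λ² - 10 - 10 = 9 - 20 ≡ 6; y = λ·(10 - 6) - 12 ≡ 0. → (6, 0)
3P: (6, 0) + (10, 12). λ = (12 - 0)/(10 - 6) ≡ 12/4 mod 17. 4⁻¹ ≡ 13 (mod 17) since 4·13 = 52 ≡ 1, so λ ≡ 3.
  x = λ² - 6 - 10 = 9 - 16 ≡ 10; y = λ·(6 - 10) - 0 ≡ 5. → (10, 5)
4P: (10, 5) + (10, 12): same x and y₁ ≡ -y₂, so the sum is 𝒪.
4P = 𝒪, so the order is 4.

4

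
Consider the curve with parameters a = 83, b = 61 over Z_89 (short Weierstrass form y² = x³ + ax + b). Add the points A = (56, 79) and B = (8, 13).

(70, 13)

(56, 79) + (8, 13). λ = (13 - 79)/(8 - 56) ≡ 23/41 mod 89. 41⁻¹ ≡ 76 (mod 89), so λ ≡ 57.
  x = λ² - 56 - 8 = 3249 - 64 ≡ 70; y = λ·(56 - 70) - 79 ≡ 13. → (70, 13)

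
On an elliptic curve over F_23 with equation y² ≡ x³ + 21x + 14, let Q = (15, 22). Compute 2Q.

tangent at (15, 22): λ = (3·15² + 21)/(2·22) ≡ 6/21. 21⁻¹ ≡ 11 (mod 23) since 21·11 = 231 ≡ 1, so λ ≡ 6·11 ≡ 20.
  x = λ² - 15 - 15 = 400 - 30 ≡ 2; y = λ·(15 - 2) - 22 ≡ 8. → (2, 8)

(2, 8)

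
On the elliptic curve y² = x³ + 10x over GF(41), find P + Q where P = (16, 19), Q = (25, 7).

(16, 19) + (25, 7). λ = (7 - 19)/(25 - 16) ≡ 29/9 mod 41. 9⁻¹ ≡ 32 (mod 41) since 9·32 = 288 ≡ 1, so λ ≡ 26.
  x = λ² - 16 - 25 = 676 - 41 ≡ 20; y = λ·(16 - 20) - 19 ≡ 0. → (20, 0)

(20, 0)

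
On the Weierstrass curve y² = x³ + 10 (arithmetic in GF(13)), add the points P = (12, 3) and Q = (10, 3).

(4, 10)

(12, 3) + (10, 3). λ = (3 - 3)/(10 - 12) ≡ 0/11 mod 13. 11⁻¹ ≡ 6 (mod 13), so λ ≡ 0.
  x = λ² - 12 - 10 = 0 - 22 ≡ 4; y = λ·(12 - 4) - 3 ≡ 10. → (4, 10)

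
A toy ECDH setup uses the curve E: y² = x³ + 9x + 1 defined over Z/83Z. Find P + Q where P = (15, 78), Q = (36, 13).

(15, 78) + (36, 13). λ = (13 - 78)/(36 - 15) ≡ 18/21 mod 83. 21⁻¹ ≡ 4 (mod 83), so λ ≡ 72.
  x = λ² - 15 - 36 = 5184 - 51 ≡ 70; y = λ·(15 - 70) - 78 ≡ 29. → (70, 29)

(70, 29)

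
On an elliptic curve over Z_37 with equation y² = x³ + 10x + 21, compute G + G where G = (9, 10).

tangent at (9, 10): λ = (3·9² + 10)/(2·10) ≡ 31/20. 20⁻¹ ≡ 13 (mod 37), so λ ≡ 31·13 ≡ 33.
  x = λ² - 9 - 9 = 1089 - 18 ≡ 35; y = λ·(9 - 35) - 10 ≡ 20. → (35, 20)

(35, 20)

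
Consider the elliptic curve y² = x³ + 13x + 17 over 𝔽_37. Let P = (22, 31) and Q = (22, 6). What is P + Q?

The two points share x = 22 and their y-coordinates satisfy 31 + 6 ≡ 0 (mod 37), so they are inverses. Their sum is 𝒪.

O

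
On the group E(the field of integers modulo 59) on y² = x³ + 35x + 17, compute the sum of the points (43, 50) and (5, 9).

(43, 50) + (5, 9). λ = (9 - 50)/(5 - 43) ≡ 18/21 mod 59. 21⁻¹ ≡ 45 (mod 59), so λ ≡ 43.
  x = λ² - 43 - 5 = 1849 - 48 ≡ 31; y = λ·(43 - 31) - 50 ≡ 53. → (31, 53)

(31, 53)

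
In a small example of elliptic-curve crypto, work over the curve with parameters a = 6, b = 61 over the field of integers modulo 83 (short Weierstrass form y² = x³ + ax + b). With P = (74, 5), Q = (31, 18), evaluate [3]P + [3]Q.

(81, 46)

First 3P:
Repeated addition: build up to 3P.
2P: tangent at (74, 5): λ = (3·74² + 6)/(2·5) ≡ 0/10. 10⁻¹ ≡ 25 (mod 83) since 10·25 = 250 ≡ 1, so λ ≡ 0·25 ≡ 0.
  x = λ² - 74 - 74 = 0 - 148 ≡ 18; y = λ·(74 - 18) - 5 ≡ 78. → (18, 78)
3P: (18, 78) + (74, 5). λ = (5 - 78)/(74 - 18) ≡ 10/56 mod 83. 56⁻¹ ≡ 43 (mod 83) since 56·43 = 2408 ≡ 1, so λ ≡ 15.
  x = λ² - 18 - 74 = 225 - 92 ≡ 50; y = λ·(18 - 50) - 78 ≡ 23. → (50, 23)
3P = (50, 23).
Next 3Q:
Repeated addition: build up to 3Q.
2Q: tangent at (31, 18): λ = (3·31² + 6)/(2·18) ≡ 67/36. 36⁻¹ ≡ 30 (mod 83), so λ ≡ 67·30 ≡ 18.
  x = λ² - 31 - 31 = 324 - 62 ≡ 13; y = λ·(31 - 13) - 18 ≡ 57. → (13, 57)
3Q: (13, 57) + (31, 18). λ = (18 - 57)/(31 - 13) ≡ 44/18 mod 83. 18⁻¹ ≡ 60 (mod 83), so λ ≡ 67.
  x = λ² - 13 - 31 = 4489 - 44 ≡ 46; y = λ·(13 - 46) - 57 ≡ 56. → (46, 56)
3Q = (46, 56).
Finally 3P + 3Q:
(50, 23) + (46, 56). λ = (56 - 23)/(46 - 50) ≡ 33/79 mod 83. 79⁻¹ ≡ 62 (mod 83) since 79·62 = 4898 ≡ 1, so λ ≡ 54.
  x = λ² - 50 - 46 = 2916 - 96 ≡ 81; y = λ·(50 - 81) - 23 ≡ 46. → (81, 46)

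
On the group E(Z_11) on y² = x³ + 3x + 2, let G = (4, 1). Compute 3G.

(3, 4)

Repeated addition: build up to 3G.
2G: tangent at (4, 1): λ = (3·4² + 3)/(2·1) ≡ 7/2. 2⁻¹ ≡ 6 (mod 11) since 2·6 = 12 ≡ 1, so λ ≡ 7·6 ≡ 9.
  x = λ² - 4 - 4 = 81 - 8 ≡ 7; y = λ·(4 - 7) - 1 ≡ 5. → (7, 5)
3G: (7, 5) + (4, 1). λ = (1 - 5)/(4 - 7) ≡ 7/8 mod 11. 8⁻¹ ≡ 7 (mod 11), so λ ≡ 5.
  x = λ² - 7 - 4 = 25 - 11 ≡ 3; y = λ·(7 - 3) - 5 ≡ 4. → (3, 4)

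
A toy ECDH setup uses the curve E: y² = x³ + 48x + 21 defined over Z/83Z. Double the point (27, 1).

tangent at (27, 1): λ = (3·27² + 48)/(2·1) ≡ 77/2. 2⁻¹ ≡ 42 (mod 83), so λ ≡ 77·42 ≡ 80.
  x = λ² - 27 - 27 = 6400 - 54 ≡ 38; y = λ·(27 - 38) - 1 ≡ 32. → (38, 32)

(38, 32)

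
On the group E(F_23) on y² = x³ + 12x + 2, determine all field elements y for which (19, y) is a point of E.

x³ + 12x + 2 = 7089 ≡ 5 (mod 23).
5 is a non-residue mod 23; no y exists.

none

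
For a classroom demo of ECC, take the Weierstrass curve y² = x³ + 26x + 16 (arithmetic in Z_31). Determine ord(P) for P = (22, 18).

3

2P: tangent at (22, 18): λ = (3·22² + 26)/(2·18) ≡ 21/5. 5⁻¹ ≡ 25 (mod 31) since 5·25 = 125 ≡ 1, so λ ≡ 21·25 ≡ 29.
  x = λ² - 22 - 22 = 841 - 44 ≡ 22; y = λ·(22 - 22) - 18 ≡ 13. → (22, 13)
3P: (22, 13) + (22, 18): same x and y₁ ≡ -y₂, so the sum is O.
3P = O, so the order is 3.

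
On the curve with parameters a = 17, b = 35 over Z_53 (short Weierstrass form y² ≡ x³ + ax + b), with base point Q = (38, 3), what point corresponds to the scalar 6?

Repeated addition: build up to 6Q.
2Q: tangent at (38, 3): λ = (3·38² + 17)/(2·3) ≡ 3/6. 6⁻¹ ≡ 9 (mod 53), so λ ≡ 3·9 ≡ 27.
  x = λ² - 38 - 38 = 729 - 76 ≡ 17; y = λ·(38 - 17) - 3 ≡ 34. → (17, 34)
3Q: (17, 34) + (38, 3). λ = (3 - 34)/(38 - 17) ≡ 22/21 mod 53. 21⁻¹ ≡ 48 (mod 53), so λ ≡ 49.
  x = λ² - 17 - 38 = 2401 - 55 ≡ 14; y = λ·(17 - 14) - 34 ≡ 7. → (14, 7)
4Q: (14, 7) + (38, 3). λ = (3 - 7)/(38 - 14) ≡ 49/24 mod 53. 24⁻¹ ≡ 42 (mod 53), so λ ≡ 44.
  x = λ² - 14 - 38 = 1936 - 52 ≡ 29; y = λ·(14 - 29) - 7 ≡ 22. → (29, 22)
5Q: (29, 22) + (38, 3). λ = (3 - 22)/(38 - 29) ≡ 34/9 mod 53. 9⁻¹ ≡ 6 (mod 53), so λ ≡ 45.
  x = λ² - 29 - 38 = 2025 - 67 ≡ 50; y = λ·(29 - 50) - 22 ≡ 40. → (50, 40)
6Q: (50, 40) + (38, 3). λ = (3 - 40)/(38 - 50) ≡ 16/41 mod 53. 41⁻¹ ≡ 22 (mod 53), so λ ≡ 34.
  x = λ² - 50 - 38 = 1156 - 88 ≡ 8; y = λ·(50 - 8) - 40 ≡ 10. → (8, 10)

(8, 10)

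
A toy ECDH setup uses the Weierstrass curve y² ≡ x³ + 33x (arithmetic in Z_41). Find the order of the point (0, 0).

2P: (0, 0) + (0, 0): same x and y₁ ≡ -y₂, so the sum is O.
2P = O, so the order is 2.

2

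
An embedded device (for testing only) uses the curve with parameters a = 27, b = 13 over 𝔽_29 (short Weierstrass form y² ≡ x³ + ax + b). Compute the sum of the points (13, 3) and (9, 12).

(3, 18)

(13, 3) + (9, 12). λ = (12 - 3)/(9 - 13) ≡ 9/25 mod 29. 25⁻¹ ≡ 7 (mod 29), so λ ≡ 5.
  x = λ² - 13 - 9 = 25 - 22 ≡ 3; y = λ·(13 - 3) - 3 ≡ 18. → (3, 18)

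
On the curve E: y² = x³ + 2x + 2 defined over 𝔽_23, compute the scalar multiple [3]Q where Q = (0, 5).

Repeated addition: build up to 3Q.
2Q: tangent at (0, 5): λ = (3·0² + 2)/(2·5) ≡ 2/10. 10⁻¹ ≡ 7 (mod 23), so λ ≡ 2·7 ≡ 14.
  x = λ² - 0 - 0 = 196 - 0 ≡ 12; y = λ·(0 - 12) - 5 ≡ 11. → (12, 11)
3Q: (12, 11) + (0, 5). λ = (5 - 11)/(0 - 12) ≡ 17/11 mod 23. 11⁻¹ ≡ 21 (mod 23), so λ ≡ 12.
  x = λ² - 12 - 0 = 144 - 12 ≡ 17; y = λ·(12 - 17) - 11 ≡ 21. → (17, 21)

(17, 21)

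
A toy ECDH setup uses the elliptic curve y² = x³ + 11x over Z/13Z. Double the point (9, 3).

tangent at (9, 3): λ = (3·9² + 11)/(2·3) ≡ 7/6. 6⁻¹ ≡ 11 (mod 13), so λ ≡ 7·11 ≡ 12.
  x = λ² - 9 - 9 = 144 - 18 ≡ 9; y = λ·(9 - 9) - 3 ≡ 10. → (9, 10)

(9, 10)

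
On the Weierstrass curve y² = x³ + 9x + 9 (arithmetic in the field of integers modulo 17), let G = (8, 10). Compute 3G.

(5, 3)

Repeated addition: build up to 3G.
2G: tangent at (8, 10): λ = (3·8² + 9)/(2·10) ≡ 14/3. 3⁻¹ ≡ 6 (mod 17), so λ ≡ 14·6 ≡ 16.
  x = λ² - 8 - 8 = 256 - 16 ≡ 2; y = λ·(8 - 2) - 10 ≡ 1. → (2, 1)
3G: (2, 1) + (8, 10). λ = (10 - 1)/(8 - 2) ≡ 9/6 mod 17. 6⁻¹ ≡ 3 (mod 17), so λ ≡ 10.
  x = λ² - 2 - 8 = 100 - 10 ≡ 5; y = λ·(2 - 5) - 1 ≡ 3. → (5, 3)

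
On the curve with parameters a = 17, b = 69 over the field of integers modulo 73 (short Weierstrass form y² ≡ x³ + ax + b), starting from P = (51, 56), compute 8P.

Repeated addition: build up to 8P.
2P: tangent at (51, 56): λ = (3·51² + 17)/(2·56) ≡ 9/39. 39⁻¹ ≡ 15 (mod 73), so λ ≡ 9·15 ≡ 62.
  x = λ² - 51 - 51 = 3844 - 102 ≡ 19; y = λ·(51 - 19) - 56 ≡ 30. → (19, 30)
3P: (19, 30) + (51, 56). λ = (56 - 30)/(51 - 19) ≡ 26/32 mod 73. 32⁻¹ ≡ 16 (mod 73) since 32·16 = 512 ≡ 1, so λ ≡ 51.
  x = λ² - 19 - 51 = 2601 - 70 ≡ 49; y = λ·(19 - 49) - 30 ≡ 46. → (49, 46)
4P: (49, 46) + (51, 56). λ = (56 - 46)/(51 - 49) ≡ 10/2 mod 73. 2⁻¹ ≡ 37 (mod 73), so λ ≡ 5.
  x = λ² - 49 - 51 = 25 - 100 ≡ 71; y = λ·(49 - 71) - 46 ≡ 63. → (71, 63)
5P: (71, 63) + (51, 56). λ = (56 - 63)/(51 - 71) ≡ 66/53 mod 73. 53⁻¹ ≡ 62 (mod 73), so λ ≡ 4.
  x = λ² - 71 - 51 = 16 - 122 ≡ 40; y = λ·(71 - 40) - 63 ≡ 61. → (40, 61)
6P: (40, 61) + (51, 56). λ = (56 - 61)/(51 - 40) ≡ 68/11 mod 73. 11⁻¹ ≡ 20 (mod 73), so λ ≡ 46.
  x = λ² - 40 - 51 = 2116 - 91 ≡ 54; y = λ·(40 - 54) - 61 ≡ 25. → (54, 25)
7P: (54, 25) + (51, 56). λ = (56 - 25)/(51 - 54) ≡ 31/70 mod 73. 70⁻¹ ≡ 24 (mod 73), so λ ≡ 14.
  x = λ² - 54 - 51 = 196 - 105 ≡ 18; y = λ·(54 - 18) - 25 ≡ 41. → (18, 41)
8P: (18, 41) + (51, 56). λ = (56 - 41)/(51 - 18) ≡ 15/33 mod 73. 33⁻¹ ≡ 31 (mod 73) since 33·31 = 1023 ≡ 1, so λ ≡ 27.
  x = λ² - 18 - 51 = 729 - 69 ≡ 3; y = λ·(18 - 3) - 41 ≡ 72. → (3, 72)

(3, 72)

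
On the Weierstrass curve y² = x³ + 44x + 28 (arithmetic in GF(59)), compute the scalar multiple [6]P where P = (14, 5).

Repeated addition: build up to 6P.
2P: tangent at (14, 5): λ = (3·14² + 44)/(2·5) ≡ 42/10. 10⁻¹ ≡ 6 (mod 59), so λ ≡ 42·6 ≡ 16.
  x = λ² - 14 - 14 = 256 - 28 ≡ 51; y = λ·(14 - 51) - 5 ≡ 52. → (51, 52)
3P: (51, 52) + (14, 5). λ = (5 - 52)/(14 - 51) ≡ 12/22 mod 59. 22⁻¹ ≡ 51 (mod 59) since 22·51 = 1122 ≡ 1, so λ ≡ 22.
  x = λ² - 51 - 14 = 484 - 65 ≡ 6; y = λ·(51 - 6) - 52 ≡ 53. → (6, 53)
4P: (6, 53) + (14, 5). λ = (5 - 53)/(14 - 6) ≡ 11/8 mod 59. 8⁻¹ ≡ 37 (mod 59) since 8·37 = 296 ≡ 1, so λ ≡ 53.
  x = λ² - 6 - 14 = 2809 - 20 ≡ 16; y = λ·(6 - 16) - 53 ≡ 7. → (16, 7)
5P: (16, 7) + (14, 5). λ = (5 - 7)/(14 - 16) ≡ 57/57 mod 59. 57⁻¹ ≡ 29 (mod 59), so λ ≡ 1.
  x = λ² - 16 - 14 = 1 - 30 ≡ 30; y = λ·(16 - 30) - 7 ≡ 38. → (30, 38)
6P: (30, 38) + (14, 5). λ = (5 - 38)/(14 - 30) ≡ 26/43 mod 59. 43⁻¹ ≡ 11 (mod 59), so λ ≡ 50.
  x = λ² - 30 - 14 = 2500 - 44 ≡ 37; y = λ·(30 - 37) - 38 ≡ 25. → (37, 25)

(37, 25)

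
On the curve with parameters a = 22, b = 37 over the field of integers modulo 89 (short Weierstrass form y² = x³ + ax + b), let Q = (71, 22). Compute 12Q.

(46, 29)

Double-and-add on 12 = (1100)₂. Start with Q = (71, 22) for the leading 1-bit.
double: tangent at (71, 22): λ = (3·71² + 22)/(2·22) ≡ 15/44. 44⁻¹ ≡ 87 (mod 89), so λ ≡ 15·87 ≡ 59.
  x = λ² - 71 - 71 = 3481 - 142 ≡ 46; y = λ·(71 - 46) - 22 ≡ 29. → (46, 29)
add Q: (46, 29) + (71, 22). λ = (22 - 29)/(71 - 46) ≡ 82/25 mod 89. 25⁻¹ ≡ 57 (mod 89) since 25·57 = 1425 ≡ 1, so λ ≡ 46.
  x = λ² - 46 - 71 = 2116 - 117 ≡ 41; y = λ·(46 - 41) - 29 ≡ 23. → (41, 23)
double: tangent at (41, 23): λ = (3·41² + 22)/(2·23) ≡ 81/46. 46⁻¹ ≡ 60 (mod 89) since 46·60 = 2760 ≡ 1, so λ ≡ 81·60 ≡ 54.
  x = λ² - 41 - 41 = 2916 - 82 ≡ 75; y = λ·(41 - 75) - 23 ≡ 10. → (75, 10)
double: tangent at (75, 10): λ = (3·75² + 22)/(2·10) ≡ 76/20. 20⁻¹ ≡ 49 (mod 89) since 20·49 = 980 ≡ 1, so λ ≡ 76·49 ≡ 75.
  x = λ² - 75 - 75 = 5625 - 150 ≡ 46; y = λ·(75 - 46) - 10 ≡ 29. → (46, 29)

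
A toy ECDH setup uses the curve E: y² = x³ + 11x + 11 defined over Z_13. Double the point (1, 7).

tangent at (1, 7): λ = (3·1² + 11)/(2·7) ≡ 1/1. 1⁻¹ ≡ 1 (mod 13) since 1·1 = 1 ≡ 1, so λ ≡ 1·1 ≡ 1.
  x = λ² - 1 - 1 = 1 - 2 ≡ 12; y = λ·(1 - 12) - 7 ≡ 8. → (12, 8)

(12, 8)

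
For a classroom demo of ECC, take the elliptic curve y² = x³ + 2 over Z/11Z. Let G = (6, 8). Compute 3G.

Repeated addition: build up to 3G.
2G: tangent at (6, 8): λ = (3·6² + 0)/(2·8) ≡ 9/5. 5⁻¹ ≡ 9 (mod 11), so λ ≡ 9·9 ≡ 4.
  x = λ² - 6 - 6 = 16 - 12 ≡ 4; y = λ·(6 - 4) - 8 ≡ 0. → (4, 0)
3G: (4, 0) + (6, 8). λ = (8 - 0)/(6 - 4) ≡ 8/2 mod 11. 2⁻¹ ≡ 6 (mod 11) since 2·6 = 12 ≡ 1, so λ ≡ 4.
  x = λ² - 4 - 6 = 16 - 10 ≡ 6; y = λ·(4 - 6) - 0 ≡ 3. → (6, 3)

(6, 3)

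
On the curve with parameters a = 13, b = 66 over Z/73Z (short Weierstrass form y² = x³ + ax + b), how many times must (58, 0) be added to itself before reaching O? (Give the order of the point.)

2

2P: (58, 0) + (58, 0): same x and y₁ ≡ -y₂, so the sum is O.
2P = O, so the order is 2.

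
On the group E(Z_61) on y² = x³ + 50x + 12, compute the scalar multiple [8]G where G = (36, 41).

Double-and-add on 8 = (1000)₂. Start with G = (36, 41) for the leading 1-bit.
double: tangent at (36, 41): λ = (3·36² + 50)/(2·41) ≡ 34/21. 21⁻¹ ≡ 32 (mod 61) since 21·32 = 672 ≡ 1, so λ ≡ 34·32 ≡ 51.
  x = λ² - 36 - 36 = 2601 - 72 ≡ 28; y = λ·(36 - 28) - 41 ≡ 1. → (28, 1)
double: tangent at (28, 1): λ = (3·28² + 50)/(2·1) ≡ 23/2. 2⁻¹ ≡ 31 (mod 61), so λ ≡ 23·31 ≡ 42.
  x = λ² - 28 - 28 = 1764 - 56 ≡ 0; y = λ·(28 - 0) - 1 ≡ 16. → (0, 16)
double: tangent at (0, 16): λ = (3·0² + 50)/(2·16) ≡ 50/32. 32⁻¹ ≡ 21 (mod 61) since 32·21 = 672 ≡ 1, so λ ≡ 50·21 ≡ 13.
  x = λ² - 0 - 0 = 169 - 0 ≡ 47; y = λ·(0 - 47) - 16 ≡ 44. → (47, 44)

(47, 44)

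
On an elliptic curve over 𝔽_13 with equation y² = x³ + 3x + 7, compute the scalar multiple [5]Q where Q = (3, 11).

Repeated addition: build up to 5Q.
2Q: tangent at (3, 11): λ = (3·3² + 3)/(2·11) ≡ 4/9. 9⁻¹ ≡ 3 (mod 13) since 9·3 = 27 ≡ 1, so λ ≡ 4·3 ≡ 12.
  x = λ² - 3 - 3 = 144 - 6 ≡ 8; y = λ·(3 - 8) - 11 ≡ 7. → (8, 7)
3Q: (8, 7) + (3, 11). λ = (11 - 7)/(3 - 8) ≡ 4/8 mod 13. 8⁻¹ ≡ 5 (mod 13) since 8·5 = 40 ≡ 1, so λ ≡ 7.
  x = λ² - 8 - 3 = 49 - 11 ≡ 12; y = λ·(8 - 12) - 7 ≡ 4. → (12, 4)
4Q: (12, 4) + (3, 11). λ = (11 - 4)/(3 - 12) ≡ 7/4 mod 13. 4⁻¹ ≡ 10 (mod 13), so λ ≡ 5.
  x = λ² - 12 - 3 = 25 - 15 ≡ 10; y = λ·(12 - 10) - 4 ≡ 6. → (10, 6)
5Q: (10, 6) + (3, 11). λ = (11 - 6)/(3 - 10) ≡ 5/6 mod 13. 6⁻¹ ≡ 11 (mod 13) since 6·11 = 66 ≡ 1, so λ ≡ 3.
  x = λ² - 10 - 3 = 9 - 13 ≡ 9; y = λ·(10 - 9) - 6 ≡ 10. → (9, 10)

(9, 10)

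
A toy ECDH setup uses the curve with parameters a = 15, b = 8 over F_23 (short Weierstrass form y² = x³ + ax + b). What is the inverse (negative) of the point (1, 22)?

(1, 1)

-(1, 22) = (1, -22 mod 23) = (1, 1).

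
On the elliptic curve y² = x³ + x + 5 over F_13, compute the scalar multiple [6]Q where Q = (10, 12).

(12, 4)

Repeated addition: build up to 6Q.
2Q: tangent at (10, 12): λ = (3·10² + 1)/(2·12) ≡ 2/11. 11⁻¹ ≡ 6 (mod 13) since 11·6 = 66 ≡ 1, so λ ≡ 2·6 ≡ 12.
  x = λ² - 10 - 10 = 144 - 20 ≡ 7; y = λ·(10 - 7) - 12 ≡ 11. → (7, 11)
3Q: (7, 11) + (10, 12). λ = (12 - 11)/(10 - 7) ≡ 1/3 mod 13. 3⁻¹ ≡ 9 (mod 13), so λ ≡ 9.
  x = λ² - 7 - 10 = 81 - 17 ≡ 12; y = λ·(7 - 12) - 11 ≡ 9. → (12, 9)
4Q: (12, 9) + (10, 12). λ = (12 - 9)/(10 - 12) ≡ 3/11 mod 13. 11⁻¹ ≡ 6 (mod 13) since 11·6 = 66 ≡ 1, so λ ≡ 5.
  x = λ² - 12 - 10 = 25 - 22 ≡ 3; y = λ·(12 - 3) - 9 ≡ 10. → (3, 10)
5Q: (3, 10) + (10, 12). λ = (12 - 10)/(10 - 3) ≡ 2/7 mod 13. 7⁻¹ ≡ 2 (mod 13), so λ ≡ 4.
  x = λ² - 3 - 10 = 16 - 13 ≡ 3; y = λ·(3 - 3) - 10 ≡ 3. → (3, 3)
6Q: (3, 3) + (10, 12). λ = (12 - 3)/(10 - 3) ≡ 9/7 mod 13. 7⁻¹ ≡ 2 (mod 13), so λ ≡ 5.
  x = λ² - 3 - 10 = 25 - 13 ≡ 12; y = λ·(3 - 12) - 3 ≡ 4. → (12, 4)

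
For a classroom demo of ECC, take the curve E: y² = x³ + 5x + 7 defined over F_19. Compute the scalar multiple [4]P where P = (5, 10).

Double-and-add on 4 = (100)₂. Start with P = (5, 10) for the leading 1-bit.
double: tangent at (5, 10): λ = (3·5² + 5)/(2·10) ≡ 4/1. 1⁻¹ ≡ 1 (mod 19) since 1·1 = 1 ≡ 1, so λ ≡ 4·1 ≡ 4.
  x = λ² - 5 - 5 = 16 - 10 ≡ 6; y = λ·(5 - 6) - 10 ≡ 5. → (6, 5)
double: tangent at (6, 5): λ = (3·6² + 5)/(2·5) ≡ 18/10. 10⁻¹ ≡ 2 (mod 19), so λ ≡ 18·2 ≡ 17.
  x = λ² - 6 - 6 = 289 - 12 ≡ 11; y = λ·(6 - 11) - 5 ≡ 5. → (11, 5)

(11, 5)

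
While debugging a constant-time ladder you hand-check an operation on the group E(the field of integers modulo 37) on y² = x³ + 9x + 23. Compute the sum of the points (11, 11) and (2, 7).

(21, 1)

(11, 11) + (2, 7). λ = (7 - 11)/(2 - 11) ≡ 33/28 mod 37. 28⁻¹ ≡ 4 (mod 37) since 28·4 = 112 ≡ 1, so λ ≡ 21.
  x = λ² - 11 - 2 = 441 - 13 ≡ 21; y = λ·(11 - 21) - 11 ≡ 1. → (21, 1)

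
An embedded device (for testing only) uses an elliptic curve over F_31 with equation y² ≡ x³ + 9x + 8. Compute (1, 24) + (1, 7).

O

The two points share x = 1 and their y-coordinates satisfy 24 + 7 ≡ 0 (mod 31), so they are inverses. Their sum is O.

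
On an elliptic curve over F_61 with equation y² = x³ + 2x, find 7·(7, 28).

Write Q = (7, 28).
Double-and-add on 7 = (111)₂. Start with Q = (7, 28) for the leading 1-bit.
double: tangent at (7, 28): λ = (3·7² + 2)/(2·28) ≡ 27/56. 56⁻¹ ≡ 12 (mod 61) since 56·12 = 672 ≡ 1, so λ ≡ 27·12 ≡ 19.
  x = λ² - 7 - 7 = 361 - 14 ≡ 42; y = λ·(7 - 42) - 28 ≡ 39. → (42, 39)
add Q: (42, 39) + (7, 28). λ = (28 - 39)/(7 - 42) ≡ 50/26 mod 61. 26⁻¹ ≡ 54 (mod 61) since 26·54 = 1404 ≡ 1, so λ ≡ 16.
  x = λ² - 42 - 7 = 256 - 49 ≡ 24; y = λ·(42 - 24) - 39 ≡ 5. → (24, 5)
double: tangent at (24, 5): λ = (3·24² + 2)/(2·5) ≡ 22/10. 10⁻¹ ≡ 55 (mod 61) since 10·55 = 550 ≡ 1, so λ ≡ 22·55 ≡ 51.
  x = λ² - 24 - 24 = 2601 - 48 ≡ 52; y = λ·(24 - 52) - 5 ≡ 31. → (52, 31)
add Q: (52, 31) + (7, 28). λ = (28 - 31)/(7 - 52) ≡ 58/16 mod 61. 16⁻¹ ≡ 42 (mod 61) since 16·42 = 672 ≡ 1, so λ ≡ 57.
  x = λ² - 52 - 7 = 3249 - 59 ≡ 18; y = λ·(52 - 18) - 31 ≡ 16. → (18, 16)

(18, 16)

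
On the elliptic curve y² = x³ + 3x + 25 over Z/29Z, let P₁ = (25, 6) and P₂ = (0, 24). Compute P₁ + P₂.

(17, 1)

(25, 6) + (0, 24). λ = (24 - 6)/(0 - 25) ≡ 18/4 mod 29. 4⁻¹ ≡ 22 (mod 29), so λ ≡ 19.
  x = λ² - 25 - 0 = 361 - 25 ≡ 17; y = λ·(25 - 17) - 6 ≡ 1. → (17, 1)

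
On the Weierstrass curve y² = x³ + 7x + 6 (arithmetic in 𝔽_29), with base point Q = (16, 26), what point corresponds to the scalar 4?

(0, 21)

Double-and-add on 4 = (100)₂. Start with Q = (16, 26) for the leading 1-bit.
double: tangent at (16, 26): λ = (3·16² + 7)/(2·26) ≡ 21/23. 23⁻¹ ≡ 24 (mod 29), so λ ≡ 21·24 ≡ 11.
  x = λ² - 16 - 16 = 121 - 32 ≡ 2; y = λ·(16 - 2) - 26 ≡ 12. → (2, 12)
double: tangent at (2, 12): λ = (3·2² + 7)/(2·12) ≡ 19/24. 24⁻¹ ≡ 23 (mod 29), so λ ≡ 19·23 ≡ 2.
  x = λ² - 2 - 2 = 4 - 4 ≡ 0; y = λ·(2 - 0) - 12 ≡ 21. → (0, 21)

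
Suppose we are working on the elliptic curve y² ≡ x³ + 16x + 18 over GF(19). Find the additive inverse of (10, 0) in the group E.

(10, 0)

-(10, 0) = (10, -0 mod 19) = (10, 0).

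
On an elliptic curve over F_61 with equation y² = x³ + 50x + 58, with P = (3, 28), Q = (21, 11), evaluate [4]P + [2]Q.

First 4P:
Double-and-add on 4 = (100)₂. Start with P = (3, 28) for the leading 1-bit.
double: tangent at (3, 28): λ = (3·3² + 50)/(2·28) ≡ 16/56. 56⁻¹ ≡ 12 (mod 61), so λ ≡ 16·12 ≡ 9.
  x = λ² - 3 - 3 = 81 - 6 ≡ 14; y = λ·(3 - 14) - 28 ≡ 56. → (14, 56)
double: tangent at (14, 56): λ = (3·14² + 50)/(2·56) ≡ 28/51. 51⁻¹ ≡ 6 (mod 61), so λ ≡ 28·6 ≡ 46.
  x = λ² - 14 - 14 = 2116 - 28 ≡ 14; y = λ·(14 - 14) - 56 ≡ 5. → (14, 5)
4P = (14, 5).
Next 2Q:
Repeated addition: build up to 2Q.
2Q: tangent at (21, 11): λ = (3·21² + 50)/(2·11) ≡ 31/22. 22⁻¹ ≡ 25 (mod 61) since 22·25 = 550 ≡ 1, so λ ≡ 31·25 ≡ 43.
  x = λ² - 21 - 21 = 1849 - 42 ≡ 38; y = λ·(21 - 38) - 11 ≡ 51. → (38, 51)
2Q = (38, 51).
Finally 4P + 2Q:
(14, 5) + (38, 51). λ = (51 - 5)/(38 - 14) ≡ 46/24 mod 61. 24⁻¹ ≡ 28 (mod 61), so λ ≡ 7.
  x = λ² - 14 - 38 = 49 - 52 ≡ 58; y = λ·(14 - 58) - 5 ≡ 53. → (58, 53)

(58, 53)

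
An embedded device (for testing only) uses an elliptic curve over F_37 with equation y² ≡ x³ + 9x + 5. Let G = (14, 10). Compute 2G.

(16, 8)

tangent at (14, 10): λ = (3·14² + 9)/(2·10) ≡ 5/20. 20⁻¹ ≡ 13 (mod 37), so λ ≡ 5·13 ≡ 28.
  x = λ² - 14 - 14 = 784 - 28 ≡ 16; y = λ·(14 - 16) - 10 ≡ 8. → (16, 8)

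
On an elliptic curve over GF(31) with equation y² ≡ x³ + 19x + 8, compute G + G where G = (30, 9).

tangent at (30, 9): λ = (3·30² + 19)/(2·9) ≡ 22/18. 18⁻¹ ≡ 19 (mod 31) since 18·19 = 342 ≡ 1, so λ ≡ 22·19 ≡ 15.
  x = λ² - 30 - 30 = 225 - 60 ≡ 10; y = λ·(30 - 10) - 9 ≡ 12. → (10, 12)

(10, 12)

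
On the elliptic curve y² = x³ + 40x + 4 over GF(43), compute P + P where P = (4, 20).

tangent at (4, 20): λ = (3·4² + 40)/(2·20) ≡ 2/40. 40⁻¹ ≡ 14 (mod 43), so λ ≡ 2·14 ≡ 28.
  x = λ² - 4 - 4 = 784 - 8 ≡ 2; y = λ·(4 - 2) - 20 ≡ 36. → (2, 36)

(2, 36)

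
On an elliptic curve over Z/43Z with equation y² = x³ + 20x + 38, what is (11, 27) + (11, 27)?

(19, 15)

tangent at (11, 27): λ = (3·11² + 20)/(2·27) ≡ 39/11. 11⁻¹ ≡ 4 (mod 43) since 11·4 = 44 ≡ 1, so λ ≡ 39·4 ≡ 27.
  x = λ² - 11 - 11 = 729 - 22 ≡ 19; y = λ·(11 - 19) - 27 ≡ 15. → (19, 15)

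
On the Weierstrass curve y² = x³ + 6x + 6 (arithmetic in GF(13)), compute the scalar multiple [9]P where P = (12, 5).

(12, 5)

Double-and-add on 9 = (1001)₂. Start with P = (12, 5) for the leading 1-bit.
double: tangent at (12, 5): λ = (3·12² + 6)/(2·5) ≡ 9/10. 10⁻¹ ≡ 4 (mod 13), so λ ≡ 9·4 ≡ 10.
  x = λ² - 12 - 12 = 100 - 24 ≡ 11; y = λ·(12 - 11) - 5 ≡ 5. → (11, 5)
double: tangent at (11, 5): λ = (3·11² + 6)/(2·5) ≡ 5/10. 10⁻¹ ≡ 4 (mod 13) since 10·4 = 40 ≡ 1, so λ ≡ 5·4 ≡ 7.
  x = λ² - 11 - 11 = 49 - 22 ≡ 1; y = λ·(11 - 1) - 5 ≡ 0. → (1, 0)
double: (1, 0) + (1, 0): same x and y₁ ≡ -y₂, so the sum is O.
add P: O + (12, 5) = (12, 5) (identity).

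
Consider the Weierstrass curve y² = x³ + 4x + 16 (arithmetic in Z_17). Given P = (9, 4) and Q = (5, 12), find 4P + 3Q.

(9, 4)

First 4P:
Double-and-add on 4 = (100)₂. Start with P = (9, 4) for the leading 1-bit.
double: tangent at (9, 4): λ = (3·9² + 4)/(2·4) ≡ 9/8. 8⁻¹ ≡ 15 (mod 17) since 8·15 = 120 ≡ 1, so λ ≡ 9·15 ≡ 16.
  x = λ² - 9 - 9 = 256 - 18 ≡ 0; y = λ·(9 - 0) - 4 ≡ 4. → (0, 4)
double: tangent at (0, 4): λ = (3·0² + 4)/(2·4) ≡ 4/8. 8⁻¹ ≡ 15 (mod 17) since 8·15 = 120 ≡ 1, so λ ≡ 4·15 ≡ 9.
  x = λ² - 0 - 0 = 81 - 0 ≡ 13; y = λ·(0 - 13) - 4 ≡ 15. → (13, 15)
4P = (13, 15).
Next 3Q:
Repeated addition: build up to 3Q.
2Q: tangent at (5, 12): λ = (3·5² + 4)/(2·12) ≡ 11/7. 7⁻¹ ≡ 5 (mod 17), so λ ≡ 11·5 ≡ 4.
  x = λ² - 5 - 5 = 16 - 10 ≡ 6; y = λ·(5 - 6) - 12 ≡ 1. → (6, 1)
3Q: (6, 1) + (5, 12). λ = (12 - 1)/(5 - 6) ≡ 11/16 mod 17. 16⁻¹ ≡ 16 (mod 17), so λ ≡ 6.
  x = λ² - 6 - 5 = 36 - 11 ≡ 8; y = λ·(6 - 8) - 1 ≡ 4. → (8, 4)
3Q = (8, 4).
Finally 4P + 3Q:
(13, 15) + (8, 4). λ = (4 - 15)/(8 - 13) ≡ 6/12 mod 17. 12⁻¹ ≡ 10 (mod 17) since 12·10 = 120 ≡ 1, so λ ≡ 9.
  x = λ² - 13 - 8 = 81 - 21 ≡ 9; y = λ·(13 - 9) - 15 ≡ 4. → (9, 4)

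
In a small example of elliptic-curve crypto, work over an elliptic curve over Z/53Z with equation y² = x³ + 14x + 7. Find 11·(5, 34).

Write G = (5, 34).
Repeated addition: build up to 11G.
2G: tangent at (5, 34): λ = (3·5² + 14)/(2·34) ≡ 36/15. 15⁻¹ ≡ 46 (mod 53) since 15·46 = 690 ≡ 1, so λ ≡ 36·46 ≡ 13.
  x = λ² - 5 - 5 = 169 - 10 ≡ 0; y = λ·(5 - 0) - 34 ≡ 31. → (0, 31)
3G: (0, 31) + (5, 34). λ = (34 - 31)/(5 - 0) ≡ 3/5 mod 53. 5⁻¹ ≡ 32 (mod 53), so λ ≡ 43.
  x = λ² - 0 - 5 = 1849 - 5 ≡ 42; y = λ·(0 - 42) - 31 ≡ 18. → (42, 18)
4G: (42, 18) + (5, 34). λ = (34 - 18)/(5 - 42) ≡ 16/16 mod 53. 16⁻¹ ≡ 10 (mod 53) since 16·10 = 160 ≡ 1, so λ ≡ 1.
  x = λ² - 42 - 5 = 1 - 47 ≡ 7; y = λ·(42 - 7) - 18 ≡ 17. → (7, 17)
5G: (7, 17) + (5, 34). λ = (34 - 17)/(5 - 7) ≡ 17/51 mod 53. 51⁻¹ ≡ 26 (mod 53), so λ ≡ 18.
  x = λ² - 7 - 5 = 324 - 12 ≡ 47; y = λ·(7 - 47) - 17 ≡ 5. → (47, 5)
6G: (47, 5) + (5, 34). λ = (34 - 5)/(5 - 47) ≡ 29/11 mod 53. 11⁻¹ ≡ 29 (mod 53), so λ ≡ 46.
  x = λ² - 47 - 5 = 2116 - 52 ≡ 50; y = λ·(47 - 50) - 5 ≡ 16. → (50, 16)
7G: (50, 16) + (5, 34). λ = (34 - 16)/(5 - 50) ≡ 18/8 mod 53. 8⁻¹ ≡ 20 (mod 53), so λ ≡ 42.
  x = λ² - 50 - 5 = 1764 - 55 ≡ 13; y = λ·(50 - 13) - 16 ≡ 1. → (13, 1)
8G: (13, 1) + (5, 34). λ = (34 - 1)/(5 - 13) ≡ 33/45 mod 53. 45⁻¹ ≡ 33 (mod 53), so λ ≡ 29.
  x = λ² - 13 - 5 = 841 - 18 ≡ 28; y = λ·(13 - 28) - 1 ≡ 41. → (28, 41)
9G: (28, 41) + (5, 34). λ = (34 - 41)/(5 - 28) ≡ 46/30 mod 53. 30⁻¹ ≡ 23 (mod 53), so λ ≡ 51.
  x = λ² - 28 - 5 = 2601 - 33 ≡ 24; y = λ·(28 - 24) - 41 ≡ 4. → (24, 4)
10G: (24, 4) + (5, 34). λ = (34 - 4)/(5 - 24) ≡ 30/34 mod 53. 34⁻¹ ≡ 39 (mod 53), so λ ≡ 4.
  x = λ² - 24 - 5 = 16 - 29 ≡ 40; y = λ·(24 - 40) - 4 ≡ 38. → (40, 38)
11G: (40, 38) + (5, 34). λ = (34 - 38)/(5 - 40) ≡ 49/18 mod 53. 18⁻¹ ≡ 3 (mod 53) since 18·3 = 54 ≡ 1, so λ ≡ 41.
  x = λ² - 40 - 5 = 1681 - 45 ≡ 46; y = λ·(40 - 46) - 38 ≡ 34. → (46, 34)

(46, 34)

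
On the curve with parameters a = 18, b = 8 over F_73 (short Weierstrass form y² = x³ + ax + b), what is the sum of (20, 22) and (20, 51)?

O

The two points share x = 20 and their y-coordinates satisfy 22 + 51 ≡ 0 (mod 73), so they are inverses. Their sum is ∞.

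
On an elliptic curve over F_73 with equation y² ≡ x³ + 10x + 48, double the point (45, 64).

(68, 26)

tangent at (45, 64): λ = (3·45² + 10)/(2·64) ≡ 26/55. 55⁻¹ ≡ 4 (mod 73) since 55·4 = 220 ≡ 1, so λ ≡ 26·4 ≡ 31.
  x = λ² - 45 - 45 = 961 - 90 ≡ 68; y = λ·(45 - 68) - 64 ≡ 26. → (68, 26)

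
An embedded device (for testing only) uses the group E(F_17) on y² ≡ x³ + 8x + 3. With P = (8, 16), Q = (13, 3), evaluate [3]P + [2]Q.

First 3P:
Repeated addition: build up to 3P.
2P: tangent at (8, 16): λ = (3·8² + 8)/(2·16) ≡ 13/15. 15⁻¹ ≡ 8 (mod 17) since 15·8 = 120 ≡ 1, so λ ≡ 13·8 ≡ 2.
  x = λ² - 8 - 8 = 4 - 16 ≡ 5; y = λ·(8 - 5) - 16 ≡ 7. → (5, 7)
3P: (5, 7) + (8, 16). λ = (16 - 7)/(8 - 5) ≡ 9/3 mod 17. 3⁻¹ ≡ 6 (mod 17) since 3·6 = 18 ≡ 1, so λ ≡ 3.
  x = λ² - 5 - 8 = 9 - 13 ≡ 13; y = λ·(5 - 13) - 7 ≡ 3. → (13, 3)
3P = (13, 3).
Next 2Q:
Repeated addition: build up to 2Q.
2Q: tangent at (13, 3): λ = (3·13² + 8)/(2·3) ≡ 5/6. 6⁻¹ ≡ 3 (mod 17) since 6·3 = 18 ≡ 1, so λ ≡ 5·3 ≡ 15.
  x = λ² - 13 - 13 = 225 - 26 ≡ 12; y = λ·(13 - 12) - 3 ≡ 12. → (12, 12)
2Q = (12, 12).
Finally 3P + 2Q:
(13, 3) + (12, 12). λ = (12 - 3)/(12 - 13) ≡ 9/16 mod 17. 16⁻¹ ≡ 16 (mod 17), so λ ≡ 8.
  x = λ² - 13 - 12 = 64 - 25 ≡ 5; y = λ·(13 - 5) - 3 ≡ 10. → (5, 10)

(5, 10)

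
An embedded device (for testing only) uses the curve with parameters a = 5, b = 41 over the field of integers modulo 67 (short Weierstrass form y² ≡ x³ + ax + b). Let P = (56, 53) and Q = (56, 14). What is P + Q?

O

The two points share x = 56 and their y-coordinates satisfy 53 + 14 ≡ 0 (mod 67), so they are inverses. Their sum is 𝒪.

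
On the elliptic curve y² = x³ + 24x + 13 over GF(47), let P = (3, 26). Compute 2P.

tangent at (3, 26): λ = (3·3² + 24)/(2·26) ≡ 4/5. 5⁻¹ ≡ 19 (mod 47), so λ ≡ 4·19 ≡ 29.
  x = λ² - 3 - 3 = 841 - 6 ≡ 36; y = λ·(3 - 36) - 26 ≡ 4. → (36, 4)

(36, 4)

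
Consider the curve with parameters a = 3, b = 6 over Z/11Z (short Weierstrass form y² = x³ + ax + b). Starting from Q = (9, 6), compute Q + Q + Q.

Repeated addition: build up to 3Q.
2Q: tangent at (9, 6): λ = (3·9² + 3)/(2·6) ≡ 4/1. 1⁻¹ ≡ 1 (mod 11) since 1·1 = 1 ≡ 1, so λ ≡ 4·1 ≡ 4.
  x = λ² - 9 - 9 = 16 - 18 ≡ 9; y = λ·(9 - 9) - 6 ≡ 5. → (9, 5)
3Q: (9, 5) + (9, 6): same x and y₁ ≡ -y₂, so the sum is the point at infinity.

O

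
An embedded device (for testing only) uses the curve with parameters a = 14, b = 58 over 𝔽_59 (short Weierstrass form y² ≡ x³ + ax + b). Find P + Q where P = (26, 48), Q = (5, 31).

(26, 48) + (5, 31). λ = (31 - 48)/(5 - 26) ≡ 42/38 mod 59. 38⁻¹ ≡ 14 (mod 59), so λ ≡ 57.
  x = λ² - 26 - 5 = 3249 - 31 ≡ 32; y = λ·(26 - 32) - 48 ≡ 23. → (32, 23)

(32, 23)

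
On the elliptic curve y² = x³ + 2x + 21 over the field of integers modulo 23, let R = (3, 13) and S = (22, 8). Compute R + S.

(3, 13) + (22, 8). λ = (8 - 13)/(22 - 3) ≡ 18/19 mod 23. 19⁻¹ ≡ 17 (mod 23) since 19·17 = 323 ≡ 1, so λ ≡ 7.
  x = λ² - 3 - 22 = 49 - 25 ≡ 1; y = λ·(3 - 1) - 13 ≡ 1. → (1, 1)

(1, 1)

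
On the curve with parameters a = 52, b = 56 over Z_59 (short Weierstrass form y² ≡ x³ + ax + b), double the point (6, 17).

tangent at (6, 17): λ = (3·6² + 52)/(2·17) ≡ 42/34. 34⁻¹ ≡ 33 (mod 59) since 34·33 = 1122 ≡ 1, so λ ≡ 42·33 ≡ 29.
  x = λ² - 6 - 6 = 841 - 12 ≡ 3; y = λ·(6 - 3) - 17 ≡ 11. → (3, 11)

(3, 11)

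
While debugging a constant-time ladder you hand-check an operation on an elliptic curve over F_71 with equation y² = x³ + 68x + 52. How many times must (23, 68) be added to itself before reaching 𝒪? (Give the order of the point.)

2P: tangent at (23, 68): λ = (3·23² + 68)/(2·68) ≡ 22/65. 65⁻¹ ≡ 59 (mod 71) since 65·59 = 3835 ≡ 1, so λ ≡ 22·59 ≡ 20.
  x = λ² - 23 - 23 = 400 - 46 ≡ 70; y = λ·(23 - 70) - 68 ≡ 57. → (70, 57)
3P: (70, 57) + (23, 68). λ = (68 - 57)/(23 - 70) ≡ 11/24 mod 71. 24⁻¹ ≡ 3 (mod 71) since 24·3 = 72 ≡ 1, so λ ≡ 33.
  x = λ² - 70 - 23 = 1089 - 93 ≡ 2; y = λ·(70 - 2) - 57 ≡ 57. → (2, 57)
4P: (2, 57) + (23, 68). λ = (68 - 57)/(23 - 2) ≡ 11/21 mod 71. 21⁻¹ ≡ 44 (mod 71) since 21·44 = 924 ≡ 1, so λ ≡ 58.
  x = λ² - 2 - 23 = 3364 - 25 ≡ 2; y = λ·(2 - 2) - 57 ≡ 14. → (2, 14)
5P: (2, 14) + (23, 68). λ = (68 - 14)/(23 - 2) ≡ 54/21 mod 71. 21⁻¹ ≡ 44 (mod 71) since 21·44 = 924 ≡ 1, so λ ≡ 33.
  x = λ² - 2 - 23 = 1089 - 25 ≡ 70; y = λ·(2 - 70) - 14 ≡ 14. → (70, 14)
6P: (70, 14) + (23, 68). λ = (68 - 14)/(23 - 70) ≡ 54/24 mod 71. 24⁻¹ ≡ 3 (mod 71) since 24·3 = 72 ≡ 1, so λ ≡ 20.
  x = λ² - 70 - 23 = 400 - 93 ≡ 23; y = λ·(70 - 23) - 14 ≡ 3. → (23, 3)
7P: (23, 3) + (23, 68): same x and y₁ ≡ -y₂, so the sum is 𝒪.
7P = 𝒪, so the order is 7.

7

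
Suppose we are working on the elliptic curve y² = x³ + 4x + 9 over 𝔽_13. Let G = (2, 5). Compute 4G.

Double-and-add on 4 = (100)₂. Start with G = (2, 5) for the leading 1-bit.
double: tangent at (2, 5): λ = (3·2² + 4)/(2·5) ≡ 3/10. 10⁻¹ ≡ 4 (mod 13), so λ ≡ 3·4 ≡ 12.
  x = λ² - 2 - 2 = 144 - 4 ≡ 10; y = λ·(2 - 10) - 5 ≡ 3. → (10, 3)
double: tangent at (10, 3): λ = (3·10² + 4)/(2·3) ≡ 5/6. 6⁻¹ ≡ 11 (mod 13), so λ ≡ 5·11 ≡ 3.
  x = λ² - 10 - 10 = 9 - 20 ≡ 2; y = λ·(10 - 2) - 3 ≡ 8. → (2, 8)

(2, 8)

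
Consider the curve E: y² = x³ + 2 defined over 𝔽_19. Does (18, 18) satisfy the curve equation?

y² = 18² ≡ 1; x³ + 0x + 2 = 5834 ≡ 1 (mod 19). 1 = 1.

yes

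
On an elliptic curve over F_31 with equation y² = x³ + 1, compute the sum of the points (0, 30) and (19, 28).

(6, 0)

(0, 30) + (19, 28). λ = (28 - 30)/(19 - 0) ≡ 29/19 mod 31. 19⁻¹ ≡ 18 (mod 31) since 19·18 = 342 ≡ 1, so λ ≡ 26.
  x = λ² - 0 - 19 = 676 - 19 ≡ 6; y = λ·(0 - 6) - 30 ≡ 0. → (6, 0)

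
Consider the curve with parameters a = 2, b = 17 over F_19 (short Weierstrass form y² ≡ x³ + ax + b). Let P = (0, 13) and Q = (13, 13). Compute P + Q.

(6, 6)

(0, 13) + (13, 13). λ = (13 - 13)/(13 - 0) ≡ 0/13 mod 19. 13⁻¹ ≡ 3 (mod 19) since 13·3 = 39 ≡ 1, so λ ≡ 0.
  x = λ² - 0 - 13 = 0 - 13 ≡ 6; y = λ·(0 - 6) - 13 ≡ 6. → (6, 6)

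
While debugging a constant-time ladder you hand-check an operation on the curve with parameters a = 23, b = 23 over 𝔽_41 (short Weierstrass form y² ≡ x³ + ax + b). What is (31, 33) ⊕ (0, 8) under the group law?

(31, 33) + (0, 8). λ = (8 - 33)/(0 - 31) ≡ 16/10 mod 41. 10⁻¹ ≡ 37 (mod 41), so λ ≡ 18.
  x = λ² - 31 - 0 = 324 - 31 ≡ 6; y = λ·(31 - 6) - 33 ≡ 7. → (6, 7)

(6, 7)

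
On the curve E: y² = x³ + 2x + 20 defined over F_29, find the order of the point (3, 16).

7

2P: tangent at (3, 16): λ = (3·3² + 2)/(2·16) ≡ 0/3. 3⁻¹ ≡ 10 (mod 29) since 3·10 = 30 ≡ 1, so λ ≡ 0·10 ≡ 0.
  x = λ² - 3 - 3 = 0 - 6 ≡ 23; y = λ·(3 - 23) - 16 ≡ 13. → (23, 13)
3P: (23, 13) + (3, 16). λ = (16 - 13)/(3 - 23) ≡ 3/9 mod 29. 9⁻¹ ≡ 13 (mod 29) since 9·13 = 117 ≡ 1, so λ ≡ 10.
  x = λ² - 23 - 3 = 100 - 26 ≡ 16; y = λ·(23 - 16) - 13 ≡ 28. → (16, 28)
4P: (16, 28) + (3, 16). λ = (16 - 28)/(3 - 16) ≡ 17/16 mod 29. 16⁻¹ ≡ 20 (mod 29) since 16·20 = 320 ≡ 1, so λ ≡ 21.
  x = λ² - 16 - 3 = 441 - 19 ≡ 16; y = λ·(16 - 16) - 28 ≡ 1. → (16, 1)
5P: (16, 1) + (3, 16). λ = (16 - 1)/(3 - 16) ≡ 15/16 mod 29. 16⁻¹ ≡ 20 (mod 29) since 16·20 = 320 ≡ 1, so λ ≡ 10.
  x = λ² - 16 - 3 = 100 - 19 ≡ 23; y = λ·(16 - 23) - 1 ≡ 16. → (23, 16)
6P: (23, 16) + (3, 16). λ = (16 - 16)/(3 - 23) ≡ 0/9 mod 29. 9⁻¹ ≡ 13 (mod 29), so λ ≡ 0.
  x = λ² - 23 - 3 = 0 - 26 ≡ 3; y = λ·(23 - 3) - 16 ≡ 13. → (3, 13)
7P: (3, 13) + (3, 16): same x and y₁ ≡ -y₂, so the sum is ∞.
7P = ∞, so the order is 7.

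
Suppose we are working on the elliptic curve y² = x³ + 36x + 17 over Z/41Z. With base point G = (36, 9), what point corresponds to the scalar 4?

Repeated addition: build up to 4G.
2G: tangent at (36, 9): λ = (3·36² + 36)/(2·9) ≡ 29/18. 18⁻¹ ≡ 16 (mod 41), so λ ≡ 29·16 ≡ 13.
  x = λ² - 36 - 36 = 169 - 72 ≡ 15; y = λ·(36 - 15) - 9 ≡ 18. → (15, 18)
3G: (15, 18) + (36, 9). λ = (9 - 18)/(36 - 15) ≡ 32/21 mod 41. 21⁻¹ ≡ 2 (mod 41), so λ ≡ 23.
  x = λ² - 15 - 36 = 529 - 51 ≡ 27; y = λ·(15 - 27) - 18 ≡ 34. → (27, 34)
4G: (27, 34) + (36, 9). λ = (9 - 34)/(36 - 27) ≡ 16/9 mod 41. 9⁻¹ ≡ 32 (mod 41) since 9·32 = 288 ≡ 1, so λ ≡ 20.
  x = λ² - 27 - 36 = 400 - 63 ≡ 9; y = λ·(27 - 9) - 34 ≡ 39. → (9, 39)

(9, 39)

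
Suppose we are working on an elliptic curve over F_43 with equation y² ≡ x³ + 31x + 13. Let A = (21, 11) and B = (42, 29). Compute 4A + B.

First 4A:
Double-and-add on 4 = (100)₂. Start with A = (21, 11) for the leading 1-bit.
double: tangent at (21, 11): λ = (3·21² + 31)/(2·11) ≡ 21/22. 22⁻¹ ≡ 2 (mod 43), so λ ≡ 21·2 ≡ 42.
  x = λ² - 21 - 21 = 1764 - 42 ≡ 2; y = λ·(21 - 2) - 11 ≡ 13. → (2, 13)
double: tangent at (2, 13): λ = (3·2² + 31)/(2·13) ≡ 0/26. 26⁻¹ ≡ 5 (mod 43), so λ ≡ 0·5 ≡ 0.
  x = λ² - 2 - 2 = 0 - 4 ≡ 39; y = λ·(2 - 39) - 13 ≡ 30. → (39, 30)
4A = (39, 30).
Finally 4A + B:
(39, 30) + (42, 29). λ = (29 - 30)/(42 - 39) ≡ 42/3 mod 43. 3⁻¹ ≡ 29 (mod 43) since 3·29 = 87 ≡ 1, so λ ≡ 14.
  x = λ² - 39 - 42 = 196 - 81 ≡ 29; y = λ·(39 - 29) - 30 ≡ 24. → (29, 24)

(29, 24)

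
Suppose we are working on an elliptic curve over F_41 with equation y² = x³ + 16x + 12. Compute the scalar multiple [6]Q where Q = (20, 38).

O

Double-and-add on 6 = (110)₂. Start with Q = (20, 38) for the leading 1-bit.
double: tangent at (20, 38): λ = (3·20² + 16)/(2·38) ≡ 27/35. 35⁻¹ ≡ 34 (mod 41) since 35·34 = 1190 ≡ 1, so λ ≡ 27·34 ≡ 16.
  x = λ² - 20 - 20 = 256 - 40 ≡ 11; y = λ·(20 - 11) - 38 ≡ 24. → (11, 24)
add Q: (11, 24) + (20, 38). λ = (38 - 24)/(20 - 11) ≡ 14/9 mod 41. 9⁻¹ ≡ 32 (mod 41), so λ ≡ 38.
  x = λ² - 11 - 20 = 1444 - 31 ≡ 19; y = λ·(11 - 19) - 24 ≡ 0. → (19, 0)
double: (19, 0) + (19, 0): same x and y₁ ≡ -y₂, so the sum is 𝒪.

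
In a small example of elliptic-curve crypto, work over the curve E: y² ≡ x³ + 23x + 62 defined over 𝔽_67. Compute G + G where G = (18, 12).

tangent at (18, 12): λ = (3·18² + 23)/(2·12) ≡ 57/24. 24⁻¹ ≡ 14 (mod 67), so λ ≡ 57·14 ≡ 61.
  x = λ² - 18 - 18 = 3721 - 36 ≡ 0; y = λ·(18 - 0) - 12 ≡ 14. → (0, 14)

(0, 14)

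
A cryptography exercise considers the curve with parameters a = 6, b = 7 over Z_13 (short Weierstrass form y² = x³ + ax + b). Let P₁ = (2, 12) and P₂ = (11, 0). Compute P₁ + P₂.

(9, 6)

(2, 12) + (11, 0). λ = (0 - 12)/(11 - 2) ≡ 1/9 mod 13. 9⁻¹ ≡ 3 (mod 13), so λ ≡ 3.
  x = λ² - 2 - 11 = 9 - 13 ≡ 9; y = λ·(2 - 9) - 12 ≡ 6. → (9, 6)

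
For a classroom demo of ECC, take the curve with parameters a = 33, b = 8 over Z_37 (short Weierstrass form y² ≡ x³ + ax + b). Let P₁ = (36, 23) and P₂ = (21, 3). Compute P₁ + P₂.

(36, 23) + (21, 3). λ = (3 - 23)/(21 - 36) ≡ 17/22 mod 37. 22⁻¹ ≡ 32 (mod 37), so λ ≡ 26.
  x = λ² - 36 - 21 = 676 - 57 ≡ 27; y = λ·(36 - 27) - 23 ≡ 26. → (27, 26)

(27, 26)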